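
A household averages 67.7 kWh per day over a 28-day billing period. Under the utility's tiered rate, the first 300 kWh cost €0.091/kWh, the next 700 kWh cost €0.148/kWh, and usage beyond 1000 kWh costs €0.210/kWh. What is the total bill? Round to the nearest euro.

Usage = 67.7 kWh/day × 28 days = 1895.6 kWh
First 300 kWh × €0.091 = €27.30
Next 700 kWh × €0.148 = €103.60
Remaining 895.6 kWh × €0.210 = €188.08
Total = €318.98 ≈ €319

€319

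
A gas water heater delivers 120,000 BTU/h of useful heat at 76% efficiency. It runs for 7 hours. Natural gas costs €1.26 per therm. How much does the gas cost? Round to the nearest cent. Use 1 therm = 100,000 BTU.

Heat delivered = 120,000 BTU/h × 7 h = 840,000 BTU
Gas input = 840,000 / 0.76 = 1,105,263 BTU
= 1,105,263 / 100,000 = 11.05 therm
Cost = 11.05 × €1.26/therm = €13.93

€13.93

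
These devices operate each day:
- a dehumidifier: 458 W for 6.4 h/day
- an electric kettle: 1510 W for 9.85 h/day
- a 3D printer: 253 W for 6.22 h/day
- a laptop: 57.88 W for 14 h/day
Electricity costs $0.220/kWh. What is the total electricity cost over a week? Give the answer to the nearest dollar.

dehumidifier: 458 W × 6.4 h × 7 d = 20,518 Wh = 20.52 kWh
electric kettle: 1510 W × 9.85 h × 7 d = 104,114 Wh = 104.1 kWh
3D printer: 253 W × 6.22 h × 7 d = 11,016 Wh = 11.02 kWh
laptop: 57.88 W × 14 h × 7 d = 5,672 Wh = 5.672 kWh
Total energy = 20.52 + 104.1 + 11.02 + 5.672 = 141.3 kWh
Cost = 141.3 kWh × $0.220 = $31.09 ≈ $31

$31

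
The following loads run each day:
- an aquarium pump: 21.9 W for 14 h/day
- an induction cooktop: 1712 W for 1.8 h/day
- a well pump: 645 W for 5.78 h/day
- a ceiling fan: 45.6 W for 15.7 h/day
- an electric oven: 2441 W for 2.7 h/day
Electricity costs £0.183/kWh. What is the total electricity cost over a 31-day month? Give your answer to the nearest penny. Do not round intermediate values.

aquarium pump: 21.9 W × 14 h × 31 d = 9,505 Wh = 9.505 kWh
induction cooktop: 1712 W × 1.8 h × 31 d = 95,530 Wh = 95.53 kWh
well pump: 645 W × 5.78 h × 31 d = 115,571 Wh = 115.6 kWh
ceiling fan: 45.6 W × 15.7 h × 31 d = 22,194 Wh = 22.19 kWh
electric oven: 2441 W × 2.7 h × 31 d = 204,312 Wh = 204.3 kWh
Total energy = 9.505 + 95.53 + 115.6 + 22.19 + 204.3 = 447.1 kWh
Cost = 447.1 kWh × £0.183 = £81.82

£81.82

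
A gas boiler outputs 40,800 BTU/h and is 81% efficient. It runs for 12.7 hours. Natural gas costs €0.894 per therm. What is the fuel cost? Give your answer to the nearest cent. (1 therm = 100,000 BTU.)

€5.72

Heat delivered = 40,800 BTU/h × 12.7 h = 518,160 BTU
Gas input = 518,160 / 0.810 = 639,704 BTU
= 639,704 / 100,000 = 6.397 therm
Cost = 6.397 × €0.894/therm = €5.72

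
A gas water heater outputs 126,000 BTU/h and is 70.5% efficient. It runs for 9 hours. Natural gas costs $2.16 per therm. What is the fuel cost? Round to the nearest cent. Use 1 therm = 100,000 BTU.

Heat delivered = 126,000 BTU/h × 9 h = 1,134,000 BTU
Gas input = 1,134,000 / 0.705 = 1,608,511 BTU
= 1,608,511 / 100,000 = 16.09 therm
Cost = 16.09 × $2.16/therm = $34.74

$34.74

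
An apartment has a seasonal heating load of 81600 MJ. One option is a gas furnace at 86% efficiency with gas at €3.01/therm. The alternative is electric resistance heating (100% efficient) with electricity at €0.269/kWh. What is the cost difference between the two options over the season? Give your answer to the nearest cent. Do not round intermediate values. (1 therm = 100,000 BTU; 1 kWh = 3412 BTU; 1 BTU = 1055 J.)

€3390.80

Heat load = 81600 MJ = 81,600,000,000 J / 1055 = 77,345,972 BTU
Gas: input = 77,345,972 / 0.86 = 89,937,176 BTU = 899.4 therm → 899.4 × €3.01 = €2,707.11
Electric: 77,345,972 BTU / 3412 = 22,670 kWh → × €0.269 = €6,097.91
Difference = |€2,707.11 − €6,097.91| = €3,390.80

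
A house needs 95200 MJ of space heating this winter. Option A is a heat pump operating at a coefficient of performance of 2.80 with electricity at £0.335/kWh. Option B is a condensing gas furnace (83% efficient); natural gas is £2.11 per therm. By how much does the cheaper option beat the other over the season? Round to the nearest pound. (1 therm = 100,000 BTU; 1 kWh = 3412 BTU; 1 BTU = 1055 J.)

Heat load = 95200 MJ = 95,200,000,000 J / 1055 = 90,236,967 BTU
Gas: input = 90,236,967 / 0.83 = 108,719,237 BTU = 1,087 therm → 1,087 × £2.11 = £2,293.98
Heat pump: 90,236,967 BTU / 3412 = 26,450 kWh heat; / 2.80 = 9,445 kWh in → × £0.335 = £3,164.19
Difference = |£2,293.98 − £3,164.19| = £870.21 ≈ £870

£870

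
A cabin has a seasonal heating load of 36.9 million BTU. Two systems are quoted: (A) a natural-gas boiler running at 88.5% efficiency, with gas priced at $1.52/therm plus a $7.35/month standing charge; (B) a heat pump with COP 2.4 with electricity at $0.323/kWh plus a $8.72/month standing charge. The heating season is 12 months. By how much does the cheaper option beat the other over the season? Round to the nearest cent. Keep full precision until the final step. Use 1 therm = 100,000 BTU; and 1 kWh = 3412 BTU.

Heat load = 36.9 × 10⁶ BTU = 36,900,000 BTU
Gas: input = 36,900,000 / 0.885 = 41,694,915 BTU = 416.9 therm → 416.9 × $1.52 = $633.76; + 12 × $7.35 standing = $721.96
Heat pump: 36,900,000 BTU / 3412 = 10,810 kWh heat; / 2.4 = 4,506 kWh in → × $0.323 = $1,455.49; + 12 × $8.72 standing = $1,560.13
Difference = |$721.96 − $1,560.13| = $838.17

$838.17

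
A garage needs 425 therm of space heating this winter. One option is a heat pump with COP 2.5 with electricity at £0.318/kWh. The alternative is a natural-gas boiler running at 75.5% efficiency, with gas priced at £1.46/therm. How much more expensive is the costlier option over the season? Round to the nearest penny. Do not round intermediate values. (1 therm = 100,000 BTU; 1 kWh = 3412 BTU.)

£762.55

Heat load = 425 therm × 100,000 = 42,500,000 BTU
Gas: input = 42,500,000 / 0.755 = 56,291,391 BTU = 562.9 therm → 562.9 × £1.46 = £821.85
Heat pump: 42,500,000 BTU / 3412 = 12,460 kWh heat; / 2.5 = 4,982 kWh in → × £0.318 = £1,584.41
Difference = |£821.85 − £1,584.41| = £762.55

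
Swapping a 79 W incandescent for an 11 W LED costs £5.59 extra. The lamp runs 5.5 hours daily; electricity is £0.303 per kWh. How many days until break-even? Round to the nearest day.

49 days

Power saved = 79 − 11 = 68 W
Daily energy saved = 68 W × 5.5 h = 374 Wh = 0.374 kWh
Daily savings = 0.374 × £0.303 = £0.1133
Payback = £5.59 / £0.1133 per day = 49.33 days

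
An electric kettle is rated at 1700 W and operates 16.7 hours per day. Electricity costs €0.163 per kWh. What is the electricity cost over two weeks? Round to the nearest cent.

€64.79

Energy = 1700 W × 16.7 h/day × 14 days = 397,460 Wh = 397.5 kWh
Cost = 397.5 kWh × €0.163/kWh = €64.79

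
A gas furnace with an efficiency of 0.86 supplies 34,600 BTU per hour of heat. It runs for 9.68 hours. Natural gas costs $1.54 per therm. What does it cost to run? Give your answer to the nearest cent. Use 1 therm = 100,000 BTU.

Heat delivered = 34,600 BTU/h × 9.68 h = 334,928 BTU
Gas input = 334,928 / 0.86 = 389,451 BTU
= 389,451 / 100,000 = 3.895 therm
Cost = 3.895 × $1.54/therm = $6.00

$6.00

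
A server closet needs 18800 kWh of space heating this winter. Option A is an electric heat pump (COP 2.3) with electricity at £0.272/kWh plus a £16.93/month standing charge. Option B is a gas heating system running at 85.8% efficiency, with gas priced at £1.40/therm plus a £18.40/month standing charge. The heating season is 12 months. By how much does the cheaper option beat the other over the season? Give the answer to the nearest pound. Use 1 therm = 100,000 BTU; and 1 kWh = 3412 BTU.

£1159

Heat load = 18800 kWh × 3412 = 64,145,600 BTU
Gas: input = 64,145,600 / 0.858 = 74,761,772 BTU = 747.6 therm → 747.6 × £1.40 = £1,046.66; + 12 × £18.40 standing = £1,267.46
Heat pump: 64,145,600 BTU / 3412 = 18,800 kWh heat; / 2.3 = 8,174 kWh in → × £0.272 = £2,223.30; + 12 × £16.93 standing = £2,426.46
Difference = |£1,267.46 − £2,426.46| = £1,159.00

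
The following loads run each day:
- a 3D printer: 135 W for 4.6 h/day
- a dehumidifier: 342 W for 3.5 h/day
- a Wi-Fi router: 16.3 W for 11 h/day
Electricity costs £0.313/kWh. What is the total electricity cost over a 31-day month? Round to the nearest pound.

£19

3D printer: 135 W × 4.6 h × 31 d = 19,251 Wh = 19.25 kWh
dehumidifier: 342 W × 3.5 h × 31 d = 37,107 Wh = 37.11 kWh
Wi-Fi router: 16.3 W × 11 h × 31 d = 5,558 Wh = 5.558 kWh
Total energy = 19.25 + 37.11 + 5.558 = 61.92 kWh
Cost = 61.92 kWh × £0.313 = £19.38 ≈ £19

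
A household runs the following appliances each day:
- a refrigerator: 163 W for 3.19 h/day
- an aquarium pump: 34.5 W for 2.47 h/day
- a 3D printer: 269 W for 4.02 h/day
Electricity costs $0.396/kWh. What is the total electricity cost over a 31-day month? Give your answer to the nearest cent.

refrigerator: 163 W × 3.19 h × 31 d = 16,119 Wh = 16.12 kWh
aquarium pump: 34.5 W × 2.47 h × 31 d = 2,642 Wh = 2.642 kWh
3D printer: 269 W × 4.02 h × 31 d = 33,523 Wh = 33.52 kWh
Total energy = 16.12 + 2.642 + 33.52 = 52.28 kWh
Cost = 52.28 kWh × $0.396 = $20.70

$20.70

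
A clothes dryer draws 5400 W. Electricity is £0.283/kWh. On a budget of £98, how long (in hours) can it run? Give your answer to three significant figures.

64.1 h

Energy budget = £98 / £0.283 per kWh = 346.3 kWh = 346,290 Wh
Runtime = 346,290 Wh / 5400 W = 64.13 h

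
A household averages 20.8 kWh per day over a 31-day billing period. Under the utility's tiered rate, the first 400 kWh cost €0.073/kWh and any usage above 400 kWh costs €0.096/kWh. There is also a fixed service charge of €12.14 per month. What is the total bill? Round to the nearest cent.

€64.84

Usage = 20.8 kWh/day × 31 days = 644.8 kWh
First 400 kWh × €0.073 = €29.20
Remaining 244.8 kWh × €0.096 = €23.50
Energy charge = €52.70; + service €12.14 = €64.84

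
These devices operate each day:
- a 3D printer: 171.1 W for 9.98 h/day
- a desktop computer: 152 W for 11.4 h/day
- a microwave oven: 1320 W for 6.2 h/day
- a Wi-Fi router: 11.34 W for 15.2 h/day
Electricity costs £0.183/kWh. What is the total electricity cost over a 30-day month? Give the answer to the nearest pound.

£65

3D printer: 171.1 W × 9.98 h × 30 d = 51,227 Wh = 51.23 kWh
desktop computer: 152 W × 11.4 h × 30 d = 51,984 Wh = 51.98 kWh
microwave oven: 1320 W × 6.2 h × 30 d = 245,520 Wh = 245.5 kWh
Wi-Fi router: 11.34 W × 15.2 h × 30 d = 5,171 Wh = 5.171 kWh
Total energy = 51.23 + 51.98 + 245.5 + 5.171 = 353.9 kWh
Cost = 353.9 kWh × £0.183 = £64.76 ≈ £65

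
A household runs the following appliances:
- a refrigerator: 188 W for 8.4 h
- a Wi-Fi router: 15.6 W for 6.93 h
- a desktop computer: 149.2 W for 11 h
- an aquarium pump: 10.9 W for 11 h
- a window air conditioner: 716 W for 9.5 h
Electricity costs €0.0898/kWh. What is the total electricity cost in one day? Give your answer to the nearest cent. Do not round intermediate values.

refrigerator: 188 W × 8.4 h = 1,579 Wh = 1.579 kWh
Wi-Fi router: 15.6 W × 6.93 h = 108 Wh = 0.1081 kWh
desktop computer: 149.2 W × 11 h = 1,641 Wh = 1.641 kWh
aquarium pump: 10.9 W × 11 h = 120 Wh = 0.1199 kWh
window air conditioner: 716 W × 9.5 h = 6,802 Wh = 6.802 kWh
Total energy = 1.579 + 0.1081 + 1.641 + 0.1199 + 6.802 = 10.25 kWh
Cost = 10.25 kWh × €0.0898 = €0.92

€0.92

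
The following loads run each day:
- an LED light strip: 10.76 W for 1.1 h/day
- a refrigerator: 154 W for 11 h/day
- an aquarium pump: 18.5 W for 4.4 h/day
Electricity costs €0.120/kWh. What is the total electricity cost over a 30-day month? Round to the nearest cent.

€6.43

LED light strip: 10.76 W × 1.1 h × 30 d = 355 Wh = 0.3551 kWh
refrigerator: 154 W × 11 h × 30 d = 50,820 Wh = 50.82 kWh
aquarium pump: 18.5 W × 4.4 h × 30 d = 2,442 Wh = 2.442 kWh
Total energy = 0.3551 + 50.82 + 2.442 = 53.62 kWh
Cost = 53.62 kWh × €0.120 = €6.43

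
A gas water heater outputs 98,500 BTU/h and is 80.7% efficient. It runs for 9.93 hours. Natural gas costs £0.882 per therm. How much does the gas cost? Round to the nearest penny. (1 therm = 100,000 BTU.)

Heat delivered = 98,500 BTU/h × 9.93 h = 978,105 BTU
Gas input = 978,105 / 0.807 = 1,212,026 BTU
= 1,212,026 / 100,000 = 12.12 therm
Cost = 12.12 × £0.882/therm = £10.69

£10.69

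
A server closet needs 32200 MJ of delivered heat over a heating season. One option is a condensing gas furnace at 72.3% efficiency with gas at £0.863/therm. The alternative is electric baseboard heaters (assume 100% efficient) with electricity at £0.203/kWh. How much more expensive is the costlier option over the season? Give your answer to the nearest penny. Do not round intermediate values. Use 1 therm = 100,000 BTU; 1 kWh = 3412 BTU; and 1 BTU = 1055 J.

Heat load = 32200 MJ = 32,200,000,000 J / 1055 = 30,521,327 BTU
Gas: input = 30,521,327 / 0.723 = 42,214,837 BTU = 422.1 therm → 422.1 × £0.863 = £364.31
Electric: 30,521,327 BTU / 3412 = 8,945 kWh → × £0.203 = £1,815.89
Difference = |£364.31 − £1,815.89| = £1,451.58

£1451.58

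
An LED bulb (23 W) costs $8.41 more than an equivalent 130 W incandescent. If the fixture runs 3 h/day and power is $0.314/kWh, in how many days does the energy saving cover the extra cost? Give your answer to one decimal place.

Power saved = 130 − 23 = 107 W
Daily energy saved = 107 W × 3 h = 321 Wh = 0.321 kWh
Daily savings = 0.321 × $0.314 = $0.1008
Payback = $8.41 / $0.1008 per day = 83.44 days

83.4 days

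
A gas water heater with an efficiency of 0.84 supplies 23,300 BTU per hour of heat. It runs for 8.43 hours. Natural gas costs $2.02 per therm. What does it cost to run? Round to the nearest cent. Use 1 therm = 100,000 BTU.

Heat delivered = 23,300 BTU/h × 8.43 h = 196,419 BTU
Gas input = 196,419 / 0.84 = 233,832 BTU
= 233,832 / 100,000 = 2.338 therm
Cost = 2.338 × $2.02/therm = $4.72

$4.72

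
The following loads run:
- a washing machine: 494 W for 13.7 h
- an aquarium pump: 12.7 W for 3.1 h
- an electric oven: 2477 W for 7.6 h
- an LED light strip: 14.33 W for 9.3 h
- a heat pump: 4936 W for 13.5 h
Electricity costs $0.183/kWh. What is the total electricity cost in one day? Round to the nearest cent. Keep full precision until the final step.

$16.91

washing machine: 494 W × 13.7 h = 6,768 Wh = 6.768 kWh
aquarium pump: 12.7 W × 3.1 h = 39 Wh = 0.03937 kWh
electric oven: 2477 W × 7.6 h = 18,825 Wh = 18.83 kWh
LED light strip: 14.33 W × 9.3 h = 133 Wh = 0.1333 kWh
heat pump: 4936 W × 13.5 h = 66,636 Wh = 66.64 kWh
Total energy = 6.768 + 0.03937 + 18.83 + 0.1333 + 66.64 = 92.4 kWh
Cost = 92.4 kWh × $0.183 = $16.91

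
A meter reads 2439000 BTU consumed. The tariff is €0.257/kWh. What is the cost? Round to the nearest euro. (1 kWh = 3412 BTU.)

2439000 BTU × (0.00029308 kWh/BTU) = 714.8 kWh
Cost = 714.8 kWh × €0.257/kWh = €183.71 ≈ €184

€184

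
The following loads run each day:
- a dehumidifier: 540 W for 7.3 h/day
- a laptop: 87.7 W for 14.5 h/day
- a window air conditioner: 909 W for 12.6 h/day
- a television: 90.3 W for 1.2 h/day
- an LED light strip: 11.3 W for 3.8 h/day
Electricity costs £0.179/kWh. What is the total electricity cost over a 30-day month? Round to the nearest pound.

dehumidifier: 540 W × 7.3 h × 30 d = 118,260 Wh = 118.3 kWh
laptop: 87.7 W × 14.5 h × 30 d = 38,150 Wh = 38.15 kWh
window air conditioner: 909 W × 12.6 h × 30 d = 343,602 Wh = 343.6 kWh
television: 90.3 W × 1.2 h × 30 d = 3,251 Wh = 3.251 kWh
LED light strip: 11.3 W × 3.8 h × 30 d = 1,288 Wh = 1.288 kWh
Total energy = 118.3 + 38.15 + 343.6 + 3.251 + 1.288 = 504.6 kWh
Cost = 504.6 kWh × £0.179 = £90.31 ≈ £90

£90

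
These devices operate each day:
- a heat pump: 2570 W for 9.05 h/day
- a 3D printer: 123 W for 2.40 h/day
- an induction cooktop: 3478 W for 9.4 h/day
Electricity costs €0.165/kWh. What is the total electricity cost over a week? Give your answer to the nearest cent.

heat pump: 2570 W × 9.05 h × 7 d = 162,810 Wh = 162.8 kWh
3D printer: 123 W × 2.40 h × 7 d = 2,066 Wh = 2.066 kWh
induction cooktop: 3478 W × 9.4 h × 7 d = 228,852 Wh = 228.9 kWh
Total energy = 162.8 + 2.066 + 228.9 = 393.7 kWh
Cost = 393.7 kWh × €0.165 = €64.97

€64.97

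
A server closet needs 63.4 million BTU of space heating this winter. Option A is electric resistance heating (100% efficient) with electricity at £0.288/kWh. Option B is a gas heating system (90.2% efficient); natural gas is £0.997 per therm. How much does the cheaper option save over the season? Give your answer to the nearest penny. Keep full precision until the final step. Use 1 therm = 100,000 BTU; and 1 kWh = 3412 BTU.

£4650.69

Heat load = 63.4 × 10⁶ BTU = 63,400,000 BTU
Gas: input = 63,400,000 / 0.902 = 70,288,248 BTU = 702.9 therm → 702.9 × £0.997 = £700.77
Electric: 63,400,000 BTU / 3412 = 18,580 kWh → × £0.288 = £5,351.47
Difference = |£700.77 − £5,351.47| = £4,650.69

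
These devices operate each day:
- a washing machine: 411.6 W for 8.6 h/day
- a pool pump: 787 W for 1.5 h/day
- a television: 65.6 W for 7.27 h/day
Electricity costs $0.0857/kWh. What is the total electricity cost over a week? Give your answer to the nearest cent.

washing machine: 411.6 W × 8.6 h × 7 d = 24,778 Wh = 24.78 kWh
pool pump: 787 W × 1.5 h × 7 d = 8,264 Wh = 8.264 kWh
television: 65.6 W × 7.27 h × 7 d = 3,338 Wh = 3.338 kWh
Total energy = 24.78 + 8.264 + 3.338 = 36.38 kWh
Cost = 36.38 kWh × $0.0857 = $3.12

$3.12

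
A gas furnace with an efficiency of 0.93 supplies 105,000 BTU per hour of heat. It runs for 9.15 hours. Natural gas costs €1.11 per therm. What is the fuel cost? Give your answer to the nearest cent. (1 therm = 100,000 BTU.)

Heat delivered = 105,000 BTU/h × 9.15 h = 960,750 BTU
Gas input = 960,750 / 0.93 = 1,033,065 BTU
= 1,033,065 / 100,000 = 10.33 therm
Cost = 10.33 × €1.11/therm = €11.47

€11.47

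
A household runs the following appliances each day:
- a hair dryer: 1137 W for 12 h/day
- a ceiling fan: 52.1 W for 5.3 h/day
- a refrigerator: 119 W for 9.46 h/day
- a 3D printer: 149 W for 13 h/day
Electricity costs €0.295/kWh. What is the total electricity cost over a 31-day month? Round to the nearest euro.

€155

hair dryer: 1137 W × 12 h × 31 d = 422,964 Wh = 423 kWh
ceiling fan: 52.1 W × 5.3 h × 31 d = 8,560 Wh = 8.56 kWh
refrigerator: 119 W × 9.46 h × 31 d = 34,898 Wh = 34.9 kWh
3D printer: 149 W × 13 h × 31 d = 60,047 Wh = 60.05 kWh
Total energy = 423 + 8.56 + 34.9 + 60.05 = 526.5 kWh
Cost = 526.5 kWh × €0.295 = €155.31 ≈ €155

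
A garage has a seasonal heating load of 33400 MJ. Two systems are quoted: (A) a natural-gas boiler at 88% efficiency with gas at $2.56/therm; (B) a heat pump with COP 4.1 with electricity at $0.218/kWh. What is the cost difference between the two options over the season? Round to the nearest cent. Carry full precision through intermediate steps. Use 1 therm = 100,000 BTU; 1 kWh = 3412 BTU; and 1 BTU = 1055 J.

$427.63

Heat load = 33400 MJ = 33,400,000,000 J / 1055 = 31,658,768 BTU
Gas: input = 31,658,768 / 0.88 = 35,975,872 BTU = 359.8 therm → 359.8 × $2.56 = $920.98
Heat pump: 31,658,768 BTU / 3412 = 9,279 kWh heat; / 4.1 = 2,263 kWh in → × $0.218 = $493.35
Difference = |$920.98 − $493.35| = $427.63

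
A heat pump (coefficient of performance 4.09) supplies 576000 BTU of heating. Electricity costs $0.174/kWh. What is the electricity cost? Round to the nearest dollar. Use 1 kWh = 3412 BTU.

Heat delivered = 576,000 BTU / 3412 = 168.8 kWh
Electrical input = 168.8 kWh / 4.09 = 41.28 kWh
Cost = 41.28 × $0.174/kWh = $7.18 ≈ $7

$7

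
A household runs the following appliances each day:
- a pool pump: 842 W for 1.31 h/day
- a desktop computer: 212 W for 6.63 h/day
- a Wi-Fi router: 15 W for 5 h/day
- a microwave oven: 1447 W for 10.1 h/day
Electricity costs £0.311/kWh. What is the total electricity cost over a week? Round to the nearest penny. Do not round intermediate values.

pool pump: 842 W × 1.31 h × 7 d = 7,721 Wh = 7.721 kWh
desktop computer: 212 W × 6.63 h × 7 d = 9,839 Wh = 9.839 kWh
Wi-Fi router: 15 W × 5 h × 7 d = 525 Wh = 0.525 kWh
microwave oven: 1447 W × 10.1 h × 7 d = 102,303 Wh = 102.3 kWh
Total energy = 7.721 + 9.839 + 0.525 + 102.3 = 120.4 kWh
Cost = 120.4 kWh × £0.311 = £37.44

£37.44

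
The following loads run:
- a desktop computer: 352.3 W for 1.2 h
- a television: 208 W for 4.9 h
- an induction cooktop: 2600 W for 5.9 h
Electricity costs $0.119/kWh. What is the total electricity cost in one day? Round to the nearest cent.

$2.00

desktop computer: 352.3 W × 1.2 h = 423 Wh = 0.4228 kWh
television: 208 W × 4.9 h = 1,019 Wh = 1.019 kWh
induction cooktop: 2600 W × 5.9 h = 15,340 Wh = 15.34 kWh
Total energy = 0.4228 + 1.019 + 15.34 = 16.78 kWh
Cost = 16.78 kWh × $0.119 = $2.00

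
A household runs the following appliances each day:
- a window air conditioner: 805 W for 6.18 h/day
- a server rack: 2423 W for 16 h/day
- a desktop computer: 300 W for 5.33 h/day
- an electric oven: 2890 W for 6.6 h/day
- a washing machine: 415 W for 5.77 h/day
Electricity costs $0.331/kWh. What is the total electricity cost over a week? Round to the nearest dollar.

$155

window air conditioner: 805 W × 6.18 h × 7 d = 34,824 Wh = 34.82 kWh
server rack: 2423 W × 16 h × 7 d = 271,376 Wh = 271.4 kWh
desktop computer: 300 W × 5.33 h × 7 d = 11,193 Wh = 11.19 kWh
electric oven: 2890 W × 6.6 h × 7 d = 133,518 Wh = 133.5 kWh
washing machine: 415 W × 5.77 h × 7 d = 16,762 Wh = 16.76 kWh
Total energy = 34.82 + 271.4 + 11.19 + 133.5 + 16.76 = 467.7 kWh
Cost = 467.7 kWh × $0.331 = $154.80 ≈ $155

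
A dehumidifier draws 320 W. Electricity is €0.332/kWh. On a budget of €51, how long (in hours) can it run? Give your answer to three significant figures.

Energy budget = €51 / €0.332 per kWh = 153.6 kWh = 153,614 Wh
Runtime = 153,614 Wh / 320 W = 480 h

480 h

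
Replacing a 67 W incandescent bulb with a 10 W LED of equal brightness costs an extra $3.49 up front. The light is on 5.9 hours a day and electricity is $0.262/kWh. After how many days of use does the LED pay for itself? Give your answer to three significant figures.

Power saved = 67 − 10 = 57 W
Daily energy saved = 57 W × 5.9 h = 336.3 Wh = 0.3363 kWh
Daily savings = 0.3363 × $0.262 = $0.0881
Payback = $3.49 / $0.0881 per day = 39.61 days

39.6 days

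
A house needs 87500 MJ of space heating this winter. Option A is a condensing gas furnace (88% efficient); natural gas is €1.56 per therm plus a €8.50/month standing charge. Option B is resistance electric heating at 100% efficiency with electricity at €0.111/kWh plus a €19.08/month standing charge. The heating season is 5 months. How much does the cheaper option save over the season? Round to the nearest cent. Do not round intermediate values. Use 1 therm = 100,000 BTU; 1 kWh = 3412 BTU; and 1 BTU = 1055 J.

€1280.80

Heat load = 87500 MJ = 87,500,000,000 J / 1055 = 82,938,389 BTU
Gas: input = 82,938,389 / 0.88 = 94,248,169 BTU = 942.5 therm → 942.5 × €1.56 = €1,470.27; + 5 × €8.50 standing = €1,512.77
Electric: 82,938,389 BTU / 3412 = 24,310 kWh → × €0.111 = €2,698.17; + 5 × €19.08 standing = €2,793.57
Difference = |€1,512.77 − €2,793.57| = €1,280.80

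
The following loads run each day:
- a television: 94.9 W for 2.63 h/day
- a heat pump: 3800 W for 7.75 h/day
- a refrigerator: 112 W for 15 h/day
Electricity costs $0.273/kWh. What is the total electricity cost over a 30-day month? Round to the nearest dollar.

$257

television: 94.9 W × 2.63 h × 30 d = 7,488 Wh = 7.488 kWh
heat pump: 3800 W × 7.75 h × 30 d = 883,500 Wh = 883.5 kWh
refrigerator: 112 W × 15 h × 30 d = 50,400 Wh = 50.4 kWh
Total energy = 7.488 + 883.5 + 50.4 = 941.4 kWh
Cost = 941.4 kWh × $0.273 = $257.00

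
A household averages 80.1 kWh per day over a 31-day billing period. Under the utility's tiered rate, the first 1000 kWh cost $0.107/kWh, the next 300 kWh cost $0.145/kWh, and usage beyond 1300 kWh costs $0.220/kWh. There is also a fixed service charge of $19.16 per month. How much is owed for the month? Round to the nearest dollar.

$430

Usage = 80.1 kWh/day × 31 days = 2483.1 kWh
First 1000 kWh × $0.107 = $107.00
Next 300 kWh × $0.145 = $43.50
Remaining 1183.1 kWh × $0.220 = $260.28
Energy charge = $410.78; + service $19.16 = $429.94 ≈ $430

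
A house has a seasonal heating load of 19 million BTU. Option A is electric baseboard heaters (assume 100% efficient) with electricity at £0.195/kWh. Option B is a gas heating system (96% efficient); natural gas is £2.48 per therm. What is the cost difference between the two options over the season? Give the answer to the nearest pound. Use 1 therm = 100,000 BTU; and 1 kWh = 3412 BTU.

£595

Heat load = 19 × 10⁶ BTU = 19,000,000 BTU
Gas: input = 19,000,000 / 0.96 = 19,791,667 BTU = 197.9 therm → 197.9 × £2.48 = £490.83
Electric: 19,000,000 BTU / 3412 = 5,569 kWh → × £0.195 = £1,085.87
Difference = |£490.83 − £1,085.87| = £595.04 ≈ £595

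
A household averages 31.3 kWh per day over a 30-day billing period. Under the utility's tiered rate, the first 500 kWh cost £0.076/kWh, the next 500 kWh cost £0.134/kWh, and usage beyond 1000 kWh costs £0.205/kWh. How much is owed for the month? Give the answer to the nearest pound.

£97

Usage = 31.3 kWh/day × 30 days = 939 kWh
First 500 kWh × £0.076 = £38.00
Next 439 kWh × £0.134 = £58.83
Remaining tier: 0 kWh (not reached)
Total = £96.83 ≈ £97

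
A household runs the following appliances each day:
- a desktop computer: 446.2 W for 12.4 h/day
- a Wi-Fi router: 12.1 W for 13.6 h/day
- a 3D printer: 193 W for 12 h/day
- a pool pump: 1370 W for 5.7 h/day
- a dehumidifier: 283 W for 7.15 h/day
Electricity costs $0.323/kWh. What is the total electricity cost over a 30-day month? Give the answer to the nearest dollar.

desktop computer: 446.2 W × 12.4 h × 30 d = 165,986 Wh = 166 kWh
Wi-Fi router: 12.1 W × 13.6 h × 30 d = 4,937 Wh = 4.937 kWh
3D printer: 193 W × 12 h × 30 d = 69,480 Wh = 69.48 kWh
pool pump: 1370 W × 5.7 h × 30 d = 234,270 Wh = 234.3 kWh
dehumidifier: 283 W × 7.15 h × 30 d = 60,704 Wh = 60.7 kWh
Total energy = 166 + 4.937 + 69.48 + 234.3 + 60.7 = 535.4 kWh
Cost = 535.4 kWh × $0.323 = $172.93 ≈ $173

$173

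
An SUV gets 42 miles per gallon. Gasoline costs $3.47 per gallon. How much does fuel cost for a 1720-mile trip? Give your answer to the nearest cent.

Fuel = 1720 mi / 42 mpg = 40.95 gal
Cost = 40.95 gal × $3.47/gal = $142.10

$142.10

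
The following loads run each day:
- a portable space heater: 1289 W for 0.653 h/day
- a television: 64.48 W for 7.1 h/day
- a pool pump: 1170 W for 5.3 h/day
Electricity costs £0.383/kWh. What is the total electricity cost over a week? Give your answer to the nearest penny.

£20.11

portable space heater: 1289 W × 0.653 h × 7 d = 5,892 Wh = 5.892 kWh
television: 64.48 W × 7.1 h × 7 d = 3,205 Wh = 3.205 kWh
pool pump: 1170 W × 5.3 h × 7 d = 43,407 Wh = 43.41 kWh
Total energy = 5.892 + 3.205 + 43.41 = 52.5 kWh
Cost = 52.5 kWh × £0.383 = £20.11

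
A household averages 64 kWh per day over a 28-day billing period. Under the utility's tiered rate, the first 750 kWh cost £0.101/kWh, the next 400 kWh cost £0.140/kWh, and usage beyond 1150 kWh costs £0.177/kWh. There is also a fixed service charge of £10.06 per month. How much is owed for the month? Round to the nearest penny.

Usage = 64 kWh/day × 28 days = 1792 kWh
First 750 kWh × £0.101 = £75.75
Next 400 kWh × £0.140 = £56.00
Remaining 642 kWh × £0.177 = £113.63
Energy charge = £245.38; + service £10.06 = £255.44

£255.44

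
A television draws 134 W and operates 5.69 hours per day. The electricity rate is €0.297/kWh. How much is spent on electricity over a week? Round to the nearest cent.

Energy = 134 W × 5.69 h/day × 7 days = 5,337 Wh = 5.337 kWh
Cost = 5.337 kWh × €0.297/kWh = €1.59

€1.59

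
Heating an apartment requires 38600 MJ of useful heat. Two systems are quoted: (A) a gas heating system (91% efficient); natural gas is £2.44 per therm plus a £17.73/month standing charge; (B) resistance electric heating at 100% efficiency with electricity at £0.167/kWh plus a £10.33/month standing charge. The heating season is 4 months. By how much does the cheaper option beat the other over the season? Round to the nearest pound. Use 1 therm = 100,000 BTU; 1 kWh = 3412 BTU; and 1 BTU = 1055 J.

Heat load = 38600 MJ = 38,600,000,000 J / 1055 = 36,587,678 BTU
Gas: input = 36,587,678 / 0.91 = 40,206,239 BTU = 402.1 therm → 402.1 × £2.44 = £981.03; + 4 × £17.73 standing = £1,051.95
Electric: 36,587,678 BTU / 3412 = 10,720 kWh → × £0.167 = £1,790.78; + 4 × £10.33 standing = £1,832.10
Difference = |£1,051.95 − £1,832.10| = £780.15 ≈ £780

£780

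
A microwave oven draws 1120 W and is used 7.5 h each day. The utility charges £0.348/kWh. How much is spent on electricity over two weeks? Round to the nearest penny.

£40.92

Energy = 1120 W × 7.5 h/day × 14 days = 117,600 Wh = 117.6 kWh
Cost = 117.6 kWh × £0.348/kWh = £40.92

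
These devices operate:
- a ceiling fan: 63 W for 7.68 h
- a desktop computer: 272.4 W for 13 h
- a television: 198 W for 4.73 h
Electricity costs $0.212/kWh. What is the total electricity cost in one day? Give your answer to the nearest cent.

$1.05

ceiling fan: 63 W × 7.68 h = 484 Wh = 0.4838 kWh
desktop computer: 272.4 W × 13 h = 3,541 Wh = 3.541 kWh
television: 198 W × 4.73 h = 937 Wh = 0.9365 kWh
Total energy = 0.4838 + 3.541 + 0.9365 = 4.962 kWh
Cost = 4.962 kWh × $0.212 = $1.05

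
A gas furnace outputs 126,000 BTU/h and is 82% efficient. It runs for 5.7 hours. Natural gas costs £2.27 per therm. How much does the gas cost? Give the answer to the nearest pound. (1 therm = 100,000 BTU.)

Heat delivered = 126,000 BTU/h × 5.7 h = 718,200 BTU
Gas input = 718,200 / 0.82 = 875,854 BTU
= 875,854 / 100,000 = 8.759 therm
Cost = 8.759 × £2.27/therm = £19.88 ≈ £20

£20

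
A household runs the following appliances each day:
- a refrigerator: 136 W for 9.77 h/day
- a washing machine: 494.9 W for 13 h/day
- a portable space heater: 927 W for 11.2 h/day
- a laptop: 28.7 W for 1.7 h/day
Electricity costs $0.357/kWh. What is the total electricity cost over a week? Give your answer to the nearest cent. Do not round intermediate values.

$45.47

refrigerator: 136 W × 9.77 h × 7 d = 9,301 Wh = 9.301 kWh
washing machine: 494.9 W × 13 h × 7 d = 45,036 Wh = 45.04 kWh
portable space heater: 927 W × 11.2 h × 7 d = 72,677 Wh = 72.68 kWh
laptop: 28.7 W × 1.7 h × 7 d = 342 Wh = 0.3415 kWh
Total energy = 9.301 + 45.04 + 72.68 + 0.3415 = 127.4 kWh
Cost = 127.4 kWh × $0.357 = $45.47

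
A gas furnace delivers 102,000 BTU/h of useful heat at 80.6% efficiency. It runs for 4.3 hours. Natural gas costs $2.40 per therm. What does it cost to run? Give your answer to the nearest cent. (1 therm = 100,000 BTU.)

Heat delivered = 102,000 BTU/h × 4.3 h = 438,600 BTU
Gas input = 438,600 / 0.806 = 544,169 BTU
= 544,169 / 100,000 = 5.442 therm
Cost = 5.442 × $2.40/therm = $13.06

$13.06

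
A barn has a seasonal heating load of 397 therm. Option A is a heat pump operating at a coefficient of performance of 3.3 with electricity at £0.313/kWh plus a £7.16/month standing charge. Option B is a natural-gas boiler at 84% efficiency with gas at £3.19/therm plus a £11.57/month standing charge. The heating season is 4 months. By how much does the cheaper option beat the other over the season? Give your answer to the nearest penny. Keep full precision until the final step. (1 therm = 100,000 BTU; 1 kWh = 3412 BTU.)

Heat load = 397 therm × 100,000 = 39,700,000 BTU
Gas: input = 39,700,000 / 0.84 = 47,261,905 BTU = 472.6 therm → 472.6 × £3.19 = £1,507.65; + 4 × £11.57 standing = £1,553.93
Heat pump: 39,700,000 BTU / 3412 = 11,640 kWh heat; / 3.3 = 3,526 kWh in → × £0.313 = £1,103.60; + 4 × £7.16 standing = £1,132.24
Difference = |£1,553.93 − £1,132.24| = £421.69

£421.69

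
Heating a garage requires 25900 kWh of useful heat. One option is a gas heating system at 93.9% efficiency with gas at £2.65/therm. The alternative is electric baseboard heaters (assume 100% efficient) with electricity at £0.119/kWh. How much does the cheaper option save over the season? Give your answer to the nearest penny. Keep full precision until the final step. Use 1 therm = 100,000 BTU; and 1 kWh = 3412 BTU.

£588.14

Heat load = 25900 kWh × 3412 = 88,370,800 BTU
Gas: input = 88,370,800 / 0.939 = 94,111,608 BTU = 941.1 therm → 941.1 × £2.65 = £2,493.96
Electric: 88,370,800 BTU / 3412 = 25,900 kWh → × £0.119 = £3,082.10
Difference = |£2,493.96 − £3,082.10| = £588.14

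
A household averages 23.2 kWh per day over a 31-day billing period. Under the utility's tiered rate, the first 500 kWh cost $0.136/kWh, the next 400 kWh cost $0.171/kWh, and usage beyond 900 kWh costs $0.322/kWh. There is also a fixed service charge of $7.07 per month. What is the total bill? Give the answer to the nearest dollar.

Usage = 23.2 kWh/day × 31 days = 719.2 kWh
First 500 kWh × $0.136 = $68.00
Next 219.2 kWh × $0.171 = $37.48
Remaining tier: 0 kWh (not reached)
Energy charge = $105.48; + service $7.07 = $112.55 ≈ $113

$113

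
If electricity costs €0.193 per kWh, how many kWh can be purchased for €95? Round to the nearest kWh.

492 kWh

€95 / €0.193 per kWh = 492.2 kWh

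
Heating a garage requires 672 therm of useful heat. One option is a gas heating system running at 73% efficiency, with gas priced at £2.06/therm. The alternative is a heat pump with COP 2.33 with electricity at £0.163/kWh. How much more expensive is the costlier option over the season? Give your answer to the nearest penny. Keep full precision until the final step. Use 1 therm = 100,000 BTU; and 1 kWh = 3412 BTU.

Heat load = 672 therm × 100,000 = 67,200,000 BTU
Gas: input = 67,200,000 / 0.73 = 92,054,795 BTU = 920.5 therm → 920.5 × £2.06 = £1,896.33
Heat pump: 67,200,000 BTU / 3412 = 19,700 kWh heat; / 2.33 = 8,453 kWh in → × £0.163 = £1,377.82
Difference = |£1,896.33 − £1,377.82| = £518.51

£518.51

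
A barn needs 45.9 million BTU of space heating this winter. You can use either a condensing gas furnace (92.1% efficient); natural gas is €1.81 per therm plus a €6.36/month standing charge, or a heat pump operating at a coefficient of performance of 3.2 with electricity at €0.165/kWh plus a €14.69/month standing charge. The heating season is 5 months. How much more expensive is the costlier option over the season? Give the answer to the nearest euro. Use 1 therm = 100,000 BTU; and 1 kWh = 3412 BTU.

Heat load = 45.9 × 10⁶ BTU = 45,900,000 BTU
Gas: input = 45,900,000 / 0.921 = 49,837,134 BTU = 498.4 therm → 498.4 × €1.81 = €902.05; + 5 × €6.36 standing = €933.85
Heat pump: 45,900,000 BTU / 3412 = 13,450 kWh heat; / 3.2 = 4,204 kWh in → × €0.165 = €693.65; + 5 × €14.69 standing = €767.10
Difference = |€933.85 − €767.10| = €166.76 ≈ €167

€167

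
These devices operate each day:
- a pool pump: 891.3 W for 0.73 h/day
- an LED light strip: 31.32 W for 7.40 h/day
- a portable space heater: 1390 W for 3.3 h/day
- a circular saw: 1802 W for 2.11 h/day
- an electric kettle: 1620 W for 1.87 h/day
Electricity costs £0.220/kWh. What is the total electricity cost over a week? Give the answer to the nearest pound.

pool pump: 891.3 W × 0.73 h × 7 d = 4,555 Wh = 4.555 kWh
LED light strip: 31.32 W × 7.40 h × 7 d = 1,622 Wh = 1.622 kWh
portable space heater: 1390 W × 3.3 h × 7 d = 32,109 Wh = 32.11 kWh
circular saw: 1802 W × 2.11 h × 7 d = 26,616 Wh = 26.62 kWh
electric kettle: 1620 W × 1.87 h × 7 d = 21,206 Wh = 21.21 kWh
Total energy = 4.555 + 1.622 + 32.11 + 26.62 + 21.21 = 86.11 kWh
Cost = 86.11 kWh × £0.220 = £18.94 ≈ £19

£19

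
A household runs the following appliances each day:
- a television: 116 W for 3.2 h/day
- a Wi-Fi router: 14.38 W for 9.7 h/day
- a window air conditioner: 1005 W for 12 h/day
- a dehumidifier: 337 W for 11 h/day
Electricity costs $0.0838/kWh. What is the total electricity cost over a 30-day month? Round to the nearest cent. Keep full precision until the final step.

television: 116 W × 3.2 h × 30 d = 11,136 Wh = 11.14 kWh
Wi-Fi router: 14.38 W × 9.7 h × 30 d = 4,185 Wh = 4.185 kWh
window air conditioner: 1005 W × 12 h × 30 d = 361,800 Wh = 361.8 kWh
dehumidifier: 337 W × 11 h × 30 d = 111,210 Wh = 111.2 kWh
Total energy = 11.14 + 4.185 + 361.8 + 111.2 = 488.3 kWh
Cost = 488.3 kWh × $0.0838 = $40.92

$40.92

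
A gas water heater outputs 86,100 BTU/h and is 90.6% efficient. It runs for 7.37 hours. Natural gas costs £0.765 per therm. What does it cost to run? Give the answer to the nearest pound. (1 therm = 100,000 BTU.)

Heat delivered = 86,100 BTU/h × 7.37 h = 634,557 BTU
Gas input = 634,557 / 0.906 = 700,394 BTU
= 700,394 / 100,000 = 7.004 therm
Cost = 7.004 × £0.765/therm = £5.36 ≈ £5

£5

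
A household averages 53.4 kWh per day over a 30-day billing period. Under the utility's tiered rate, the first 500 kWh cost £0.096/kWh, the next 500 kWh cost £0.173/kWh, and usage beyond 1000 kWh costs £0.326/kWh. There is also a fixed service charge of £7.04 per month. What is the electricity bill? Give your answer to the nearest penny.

Usage = 53.4 kWh/day × 30 days = 1602 kWh
First 500 kWh × £0.096 = £48.00
Next 500 kWh × £0.173 = £86.50
Remaining 602 kWh × £0.326 = £196.25
Energy charge = £330.75; + service £7.04 = £337.79

£337.79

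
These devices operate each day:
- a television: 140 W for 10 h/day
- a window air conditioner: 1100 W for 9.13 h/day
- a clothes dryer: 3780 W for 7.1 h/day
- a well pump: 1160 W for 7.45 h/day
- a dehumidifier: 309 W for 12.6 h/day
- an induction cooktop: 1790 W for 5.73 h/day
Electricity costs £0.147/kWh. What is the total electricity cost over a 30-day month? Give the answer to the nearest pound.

£269

television: 140 W × 10 h × 30 d = 42,000 Wh = 42 kWh
window air conditioner: 1100 W × 9.13 h × 30 d = 301,290 Wh = 301.3 kWh
clothes dryer: 3780 W × 7.1 h × 30 d = 805,140 Wh = 805.1 kWh
well pump: 1160 W × 7.45 h × 30 d = 259,260 Wh = 259.3 kWh
dehumidifier: 309 W × 12.6 h × 30 d = 116,802 Wh = 116.8 kWh
induction cooktop: 1790 W × 5.73 h × 30 d = 307,701 Wh = 307.7 kWh
Total energy = 42 + 301.3 + 805.1 + 259.3 + 116.8 + 307.7 = 1,832 kWh
Cost = 1,832 kWh × £0.147 = £269.33 ≈ £269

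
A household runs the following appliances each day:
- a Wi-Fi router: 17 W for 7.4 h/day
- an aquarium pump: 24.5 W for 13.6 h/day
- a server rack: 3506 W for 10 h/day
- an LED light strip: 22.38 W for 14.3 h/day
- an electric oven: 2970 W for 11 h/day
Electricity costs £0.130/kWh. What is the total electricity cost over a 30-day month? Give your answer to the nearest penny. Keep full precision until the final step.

Wi-Fi router: 17 W × 7.4 h × 30 d = 3,774 Wh = 3.774 kWh
aquarium pump: 24.5 W × 13.6 h × 30 d = 9,996 Wh = 9.996 kWh
server rack: 3506 W × 10 h × 30 d = 1,051,800 Wh = 1,052 kWh
LED light strip: 22.38 W × 14.3 h × 30 d = 9,601 Wh = 9.601 kWh
electric oven: 2970 W × 11 h × 30 d = 980,100 Wh = 980.1 kWh
Total energy = 3.774 + 9.996 + 1,052 + 9.601 + 980.1 = 2,055 kWh
Cost = 2,055 kWh × £0.130 = £267.19

£267.19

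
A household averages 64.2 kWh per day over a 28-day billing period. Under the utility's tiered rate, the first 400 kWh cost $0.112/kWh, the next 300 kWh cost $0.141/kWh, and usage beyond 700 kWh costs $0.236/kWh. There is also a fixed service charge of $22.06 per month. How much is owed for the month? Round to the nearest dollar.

$368

Usage = 64.2 kWh/day × 28 days = 1797.6 kWh
First 400 kWh × $0.112 = $44.80
Next 300 kWh × $0.141 = $42.30
Remaining 1097.6 kWh × $0.236 = $259.03
Energy charge = $346.13; + service $22.06 = $368.19 ≈ $368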